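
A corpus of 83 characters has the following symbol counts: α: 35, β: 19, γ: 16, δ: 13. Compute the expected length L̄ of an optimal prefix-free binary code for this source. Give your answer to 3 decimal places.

Probabilities are the counts divided by 83.
Repeatedly combine the two least-probable nodes; the expected code length is the sum of the merged weights.
merge 13/83 + 16/83 → 29/83
merge 19/83 + 29/83 → 48/83
merge 35/83 + 48/83 → 1
L = 29/83 + 48/83 + 1 = 160/83 ≈ 1.928 bits/symbol.

1.928 bits/symbol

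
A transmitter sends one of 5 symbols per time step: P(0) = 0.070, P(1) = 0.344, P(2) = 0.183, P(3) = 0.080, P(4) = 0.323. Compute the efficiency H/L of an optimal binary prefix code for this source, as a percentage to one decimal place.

Entropy H = −Σ p log₂ p ≈ 2.0646 bits.
Huffman merges: 7/100+2/25→3/20; 3/20+183/1000→333/1000; 323/1000+333/1000→82/125; 43/125+82/125→1. L = 2139/1000 ≈ 2.1390.
Efficiency = H/L = 2.0646/2.1390 = 96.5%.

96.5%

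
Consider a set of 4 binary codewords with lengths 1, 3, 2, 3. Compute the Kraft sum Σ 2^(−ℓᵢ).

With common denominator 2^3 = 8: Σ 2^(−ℓᵢ) = 4/8 + 1/8 + 2/8 + 1/8 = 8/8 = 1.

1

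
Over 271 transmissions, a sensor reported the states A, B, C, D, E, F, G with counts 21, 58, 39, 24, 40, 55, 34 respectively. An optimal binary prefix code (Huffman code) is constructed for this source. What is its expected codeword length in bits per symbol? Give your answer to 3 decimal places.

Probabilities are the counts divided by 271.
Repeatedly combine the two least-probable nodes; the expected code length is the sum of the merged weights.
merge 21/271 + 24/271 → 45/271
merge 34/271 + 39/271 → 73/271
merge 40/271 + 45/271 → 85/271
merge 55/271 + 58/271 → 113/271
merge 73/271 + 85/271 → 158/271
merge 113/271 + 158/271 → 1
L = 45/271 + 73/271 + 85/271 + 113/271 + 158/271 + 1 = 745/271 ≈ 2.749 bits/symbol.

2.749 bits/symbol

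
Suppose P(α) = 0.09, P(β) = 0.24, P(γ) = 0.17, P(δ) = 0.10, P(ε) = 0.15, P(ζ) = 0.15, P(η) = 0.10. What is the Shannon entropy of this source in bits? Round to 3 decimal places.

2.727 bits

H = −Σ pᵢ log₂ pᵢ.
−0.09·log₂(0.09) = 0.3127
−0.24·log₂(0.24) = 0.4941
−0.17·log₂(0.17) = 0.4346
−0.10·log₂(0.10) = 0.3322
−0.15·log₂(0.15) = 0.4105
−0.15·log₂(0.15) = 0.4105
−0.10·log₂(0.10) = 0.3322
Sum ≈ 2.7269 → 2.727 bits.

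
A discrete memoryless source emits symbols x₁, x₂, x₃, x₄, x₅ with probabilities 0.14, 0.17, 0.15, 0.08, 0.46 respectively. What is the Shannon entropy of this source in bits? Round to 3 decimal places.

H = −Σ pᵢ log₂ pᵢ.
−0.14·log₂(0.14) = 0.3971
−0.17·log₂(0.17) = 0.4346
−0.15·log₂(0.15) = 0.4105
−0.08·log₂(0.08) = 0.2915
−0.46·log₂(0.46) = 0.5153
Sum ≈ 2.0491 → 2.049 bits.

2.049 bits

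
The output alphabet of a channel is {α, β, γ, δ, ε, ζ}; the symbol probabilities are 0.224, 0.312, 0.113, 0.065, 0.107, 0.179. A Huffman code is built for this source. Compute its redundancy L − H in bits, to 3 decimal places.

Entropy H = −Σ p log₂ p ≈ 2.4088 bits.
Huffman merges: 13/200+107/1000→43/250; 113/1000+43/250→57/200; 179/1000+28/125→403/1000; 57/200+39/125→597/1000; 403/1000+597/1000→1. L = 2457/1000 ≈ 2.4570.
L − H = 2.4570 − 2.4088 = 0.048 bits.

0.048 bits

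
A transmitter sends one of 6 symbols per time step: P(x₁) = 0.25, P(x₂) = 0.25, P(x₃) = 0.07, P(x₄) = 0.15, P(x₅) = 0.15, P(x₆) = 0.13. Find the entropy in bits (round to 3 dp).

2.472 bits

H = −Σ pᵢ log₂ pᵢ.
−0.25·log₂(0.25) = 0.5000
−0.25·log₂(0.25) = 0.5000
−0.07·log₂(0.07) = 0.2686
−0.15·log₂(0.15) = 0.4105
−0.15·log₂(0.15) = 0.4105
−0.13·log₂(0.13) = 0.3826
Sum ≈ 2.4723 → 2.472 bits.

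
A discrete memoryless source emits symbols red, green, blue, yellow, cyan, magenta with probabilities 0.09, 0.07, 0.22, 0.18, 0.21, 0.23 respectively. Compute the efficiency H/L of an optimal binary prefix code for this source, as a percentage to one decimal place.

Entropy H = −Σ p log₂ p ≈ 2.4676 bits.
Huffman merges: 7/100+9/100→4/25; 4/25+9/50→17/50; 21/100+11/50→43/100; 23/100+17/50→57/100; 43/100+57/100→1. L = 5/2 ≈ 2.5000.
Efficiency = H/L = 2.4676/2.5000 = 98.7%.

98.7%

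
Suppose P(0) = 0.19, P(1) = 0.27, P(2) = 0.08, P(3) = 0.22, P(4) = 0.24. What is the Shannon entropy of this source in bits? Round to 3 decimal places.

H = −Σ pᵢ log₂ pᵢ.
−0.19·log₂(0.19) = 0.4552
−0.27·log₂(0.27) = 0.5100
−0.08·log₂(0.08) = 0.2915
−0.22·log₂(0.22) = 0.4806
−0.24·log₂(0.24) = 0.4941
Sum ≈ 2.2315 → 2.231 bits.

2.231 bits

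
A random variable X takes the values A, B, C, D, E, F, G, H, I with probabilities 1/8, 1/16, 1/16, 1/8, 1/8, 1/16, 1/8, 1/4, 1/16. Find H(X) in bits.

3 bits

Each probability is a power of 1/2, so log₂(1/p) is an integer.
H = Σ p·log₂(1/p) = 1/8·3 + 1/16·4 + 1/16·4 + 1/8·3 + 1/8·3 + 1/16·4 + 1/8·3 + 1/4·2 + 1/16·4 = 3 bits.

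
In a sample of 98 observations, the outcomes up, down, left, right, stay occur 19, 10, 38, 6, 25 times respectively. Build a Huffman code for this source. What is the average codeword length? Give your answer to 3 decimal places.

Probabilities are the counts divided by 98.
Repeatedly combine the two least-probable nodes; the expected code length is the sum of the merged weights.
merge 3/49 + 5/49 → 8/49
merge 8/49 + 19/98 → 5/14
merge 25/98 + 5/14 → 30/49
merge 19/49 + 30/49 → 1
L = 8/49 + 5/14 + 30/49 + 1 = 209/98 ≈ 2.133 bits/symbol.

2.133 bits/symbol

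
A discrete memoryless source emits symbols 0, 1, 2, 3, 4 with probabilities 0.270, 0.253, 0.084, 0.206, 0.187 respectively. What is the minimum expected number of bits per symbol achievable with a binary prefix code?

Repeatedly combine the two least-probable nodes; the expected code length is the sum of the merged weights.
merge 21/250 + 187/1000 → 271/1000
merge 103/500 + 253/1000 → 459/1000
merge 27/100 + 271/1000 → 541/1000
merge 459/1000 + 541/1000 → 1
L = 271/1000 + 459/1000 + 541/1000 + 1 = 2271/1000 = 2.271 bits/symbol.

2.271 bits/symbol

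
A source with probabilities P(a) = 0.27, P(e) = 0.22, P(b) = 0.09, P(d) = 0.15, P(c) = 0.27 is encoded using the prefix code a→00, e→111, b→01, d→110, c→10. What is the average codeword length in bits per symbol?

L̄ = Σ pᵢ·ℓᵢ = 0.27·2 + 0.22·3 + 0.09·2 + 0.15·3 + 0.27·2 = 2.37 bits/symbol.

2.37 bits/symbol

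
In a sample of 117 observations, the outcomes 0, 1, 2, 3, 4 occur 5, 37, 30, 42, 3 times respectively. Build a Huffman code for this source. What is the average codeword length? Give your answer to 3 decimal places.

2.034 bits/symbol

Probabilities are the counts divided by 117.
Repeatedly combine the two least-probable nodes; the expected code length is the sum of the merged weights.
merge 1/39 + 5/117 → 8/117
merge 8/117 + 10/39 → 38/117
merge 37/117 + 38/117 → 25/39
merge 14/39 + 25/39 → 1
L = 8/117 + 38/117 + 25/39 + 1 = 238/117 ≈ 2.034 bits/symbol.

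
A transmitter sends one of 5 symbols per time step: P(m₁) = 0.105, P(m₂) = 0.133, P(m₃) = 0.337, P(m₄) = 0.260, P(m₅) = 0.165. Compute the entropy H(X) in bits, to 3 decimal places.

H = −Σ pᵢ log₂ pᵢ.
−0.105·log₂(0.105) = 0.3414
−0.133·log₂(0.133) = 0.3871
−0.337·log₂(0.337) = 0.5288
−0.260·log₂(0.260) = 0.5053
−0.165·log₂(0.165) = 0.4289
Sum ≈ 2.1915 → 2.192 bits.

2.192 bits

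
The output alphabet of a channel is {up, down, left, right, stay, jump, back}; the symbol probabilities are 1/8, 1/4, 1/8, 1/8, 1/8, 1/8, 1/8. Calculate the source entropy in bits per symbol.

2.75 bits

Each probability is a power of 1/2, so log₂(1/p) is an integer.
H = Σ p·log₂(1/p) = 1/8·3 + 1/4·2 + 1/8·3 + 1/8·3 + 1/8·3 + 1/8·3 + 1/8·3 = 2.75 bits.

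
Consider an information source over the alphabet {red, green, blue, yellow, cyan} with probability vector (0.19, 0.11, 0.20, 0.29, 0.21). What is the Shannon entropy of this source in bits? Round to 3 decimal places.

H = −Σ pᵢ log₂ pᵢ.
−0.19·log₂(0.19) = 0.4552
−0.11·log₂(0.11) = 0.3503
−0.20·log₂(0.20) = 0.4644
−0.29·log₂(0.29) = 0.5179
−0.21·log₂(0.21) = 0.4728
Sum ≈ 2.2606 → 2.261 bits.

2.261 bits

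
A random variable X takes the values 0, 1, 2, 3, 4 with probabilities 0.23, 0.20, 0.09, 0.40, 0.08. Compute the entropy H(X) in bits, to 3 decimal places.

2.085 bits

H = −Σ pᵢ log₂ pᵢ.
−0.23·log₂(0.23) = 0.4877
−0.20·log₂(0.20) = 0.4644
−0.09·log₂(0.09) = 0.3127
−0.40·log₂(0.40) = 0.5288
−0.08·log₂(0.08) = 0.2915
Sum ≈ 2.0850 → 2.085 bits.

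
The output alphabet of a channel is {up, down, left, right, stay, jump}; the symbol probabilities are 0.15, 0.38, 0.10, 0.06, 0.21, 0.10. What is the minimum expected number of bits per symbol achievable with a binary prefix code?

2.4 bits/symbol

Repeatedly combine the two least-probable nodes; the expected code length is the sum of the merged weights.
merge 3/50 + 1/10 → 4/25
merge 1/10 + 3/20 → 1/4
merge 4/25 + 21/100 → 37/100
merge 1/4 + 37/100 → 31/50
merge 19/50 + 31/50 → 1
L = 4/25 + 1/4 + 37/100 + 31/50 + 1 = 12/5 = 2.4 bits/symbol.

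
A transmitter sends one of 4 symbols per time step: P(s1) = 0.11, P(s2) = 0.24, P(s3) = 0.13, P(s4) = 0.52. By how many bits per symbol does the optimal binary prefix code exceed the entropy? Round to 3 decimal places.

Entropy H = −Σ p log₂ p ≈ 1.7176 bits.
Huffman merges: 11/100+13/100→6/25; 6/25+6/25→12/25; 12/25+13/25→1. L = 43/25 ≈ 1.7200.
L − H = 1.7200 − 1.7176 = 0.002 bits.

0.002 bits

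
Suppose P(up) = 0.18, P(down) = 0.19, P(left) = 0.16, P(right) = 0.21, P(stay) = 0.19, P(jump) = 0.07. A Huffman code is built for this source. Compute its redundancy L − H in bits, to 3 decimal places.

0.080 bits

Entropy H = −Σ p log₂ p ≈ 2.5202 bits.
Huffman merges: 7/100+4/25→23/100; 9/50+19/100→37/100; 19/100+21/100→2/5; 23/100+37/100→3/5; 2/5+3/5→1. L = 13/5 ≈ 2.6000.
L − H = 2.6000 − 2.5202 = 0.080 bits.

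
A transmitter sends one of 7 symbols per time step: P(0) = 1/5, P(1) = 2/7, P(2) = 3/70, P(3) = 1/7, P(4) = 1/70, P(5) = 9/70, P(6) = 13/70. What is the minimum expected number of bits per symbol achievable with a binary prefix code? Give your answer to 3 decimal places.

2.571 bits/symbol

Repeatedly combine the two least-probable nodes; the expected code length is the sum of the merged weights.
merge 1/70 + 3/70 → 2/35
merge 2/35 + 9/70 → 13/70
merge 1/7 + 13/70 → 23/70
merge 13/70 + 1/5 → 27/70
merge 2/7 + 23/70 → 43/70
merge 27/70 + 43/70 → 1
L = 2/35 + 13/70 + 23/70 + 27/70 + 43/70 + 1 = 18/7 ≈ 2.571 bits/symbol.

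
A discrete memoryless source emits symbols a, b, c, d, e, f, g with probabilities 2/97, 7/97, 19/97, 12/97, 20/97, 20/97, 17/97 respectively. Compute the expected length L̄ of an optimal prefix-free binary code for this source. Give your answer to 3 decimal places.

Repeatedly combine the two least-probable nodes; the expected code length is the sum of the merged weights.
merge 2/97 + 7/97 → 9/97
merge 9/97 + 12/97 → 21/97
merge 17/97 + 19/97 → 36/97
merge 20/97 + 20/97 → 40/97
merge 21/97 + 36/97 → 57/97
merge 40/97 + 57/97 → 1
L = 9/97 + 21/97 + 36/97 + 40/97 + 57/97 + 1 = 260/97 ≈ 2.680 bits/symbol.

2.680 bits/symbol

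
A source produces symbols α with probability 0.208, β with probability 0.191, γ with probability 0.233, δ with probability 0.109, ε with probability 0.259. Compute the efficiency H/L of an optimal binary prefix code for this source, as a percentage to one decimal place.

98.7%

Entropy H = −Σ p log₂ p ≈ 2.2704 bits.
Huffman merges: 109/1000+191/1000→3/10; 26/125+233/1000→441/1000; 259/1000+3/10→559/1000; 441/1000+559/1000→1. L = 23/10 ≈ 2.3000.
Efficiency = H/L = 2.2704/2.3000 = 98.7%.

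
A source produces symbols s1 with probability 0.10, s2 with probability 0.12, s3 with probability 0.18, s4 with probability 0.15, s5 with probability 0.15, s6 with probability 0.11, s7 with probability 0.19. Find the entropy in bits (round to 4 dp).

H = −Σ pᵢ log₂ pᵢ.
−0.10·log₂(0.10) = 0.3322
−0.12·log₂(0.12) = 0.3671
−0.18·log₂(0.18) = 0.4453
−0.15·log₂(0.15) = 0.4105
−0.15·log₂(0.15) = 0.4105
−0.11·log₂(0.11) = 0.3503
−0.19·log₂(0.19) = 0.4552
Sum ≈ 2.7712 → 2.7712 bits.

2.7712 bits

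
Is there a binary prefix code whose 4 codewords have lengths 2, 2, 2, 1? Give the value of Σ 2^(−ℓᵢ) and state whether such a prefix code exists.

1.25; no

With common denominator 2^2 = 4: Σ 2^(−ℓᵢ) = 1/4 + 1/4 + 1/4 + 2/4 = 5/4 = 1.25.
Kraft's inequality requires Σ ≤ 1; here Σ = 1.25 > 1, so no such prefix code exists.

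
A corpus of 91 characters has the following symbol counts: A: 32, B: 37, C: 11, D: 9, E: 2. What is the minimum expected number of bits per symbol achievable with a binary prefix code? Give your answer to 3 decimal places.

Probabilities are the counts divided by 91.
Repeatedly combine the two least-probable nodes; the expected code length is the sum of the merged weights.
merge 2/91 + 9/91 → 11/91
merge 11/91 + 11/91 → 22/91
merge 22/91 + 32/91 → 54/91
merge 37/91 + 54/91 → 1
L = 11/91 + 22/91 + 54/91 + 1 = 178/91 ≈ 1.956 bits/symbol.

1.956 bits/symbol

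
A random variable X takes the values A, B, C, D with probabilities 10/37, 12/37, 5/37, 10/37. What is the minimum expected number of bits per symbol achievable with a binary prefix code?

Repeatedly combine the two least-probable nodes; the expected code length is the sum of the merged weights.
merge 5/37 + 10/37 → 15/37
merge 10/37 + 12/37 → 22/37
merge 15/37 + 22/37 → 1
L = 15/37 + 22/37 + 1 = 2 bits/symbol.

2 bits/symbol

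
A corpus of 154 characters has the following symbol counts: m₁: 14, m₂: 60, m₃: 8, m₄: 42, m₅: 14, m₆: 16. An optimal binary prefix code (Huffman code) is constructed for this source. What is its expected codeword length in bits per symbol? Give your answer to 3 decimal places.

2.286 bits/symbol

Probabilities are the counts divided by 154.
Repeatedly combine the two least-probable nodes; the expected code length is the sum of the merged weights.
merge 4/77 + 1/11 → 1/7
merge 1/11 + 8/77 → 15/77
merge 1/7 + 15/77 → 26/77
merge 3/11 + 26/77 → 47/77
merge 30/77 + 47/77 → 1
L = 1/7 + 15/77 + 26/77 + 47/77 + 1 = 16/7 ≈ 2.286 bits/symbol.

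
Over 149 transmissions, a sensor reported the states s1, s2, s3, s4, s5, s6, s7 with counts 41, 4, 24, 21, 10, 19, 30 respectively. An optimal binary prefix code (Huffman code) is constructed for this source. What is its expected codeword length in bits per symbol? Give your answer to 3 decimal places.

2.617 bits/symbol

Probabilities are the counts divided by 149.
Repeatedly combine the two least-probable nodes; the expected code length is the sum of the merged weights.
merge 4/149 + 10/149 → 14/149
merge 14/149 + 19/149 → 33/149
merge 21/149 + 24/149 → 45/149
merge 30/149 + 33/149 → 63/149
merge 41/149 + 45/149 → 86/149
merge 63/149 + 86/149 → 1
L = 14/149 + 33/149 + 45/149 + 63/149 + 86/149 + 1 = 390/149 ≈ 2.617 bits/symbol.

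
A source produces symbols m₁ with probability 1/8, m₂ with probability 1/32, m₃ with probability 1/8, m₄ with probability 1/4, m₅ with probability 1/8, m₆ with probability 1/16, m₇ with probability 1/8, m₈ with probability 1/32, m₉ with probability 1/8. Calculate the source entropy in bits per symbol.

Each probability is a power of 1/2, so log₂(1/p) is an integer.
H = Σ p·log₂(1/p) = 1/8·3 + 1/32·5 + 1/8·3 + 1/4·2 + 1/8·3 + 1/16·4 + 1/8·3 + 1/32·5 + 1/8·3 = 2.9375 bits.

2.9375 bits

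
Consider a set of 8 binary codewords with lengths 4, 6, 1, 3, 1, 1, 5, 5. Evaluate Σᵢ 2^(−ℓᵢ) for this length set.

1.765625

With common denominator 2^6 = 64: Σ 2^(−ℓᵢ) = 4/64 + 1/64 + 32/64 + 8/64 + 32/64 + 32/64 + 2/64 + 2/64 = 113/64 = 1.765625.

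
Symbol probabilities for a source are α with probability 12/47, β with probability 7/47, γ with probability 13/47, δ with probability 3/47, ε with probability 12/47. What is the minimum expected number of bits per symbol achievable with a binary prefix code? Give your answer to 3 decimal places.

2.213 bits/symbol

Repeatedly combine the two least-probable nodes; the expected code length is the sum of the merged weights.
merge 3/47 + 7/47 → 10/47
merge 10/47 + 12/47 → 22/47
merge 12/47 + 13/47 → 25/47
merge 22/47 + 25/47 → 1
L = 10/47 + 22/47 + 25/47 + 1 = 104/47 ≈ 2.213 bits/symbol.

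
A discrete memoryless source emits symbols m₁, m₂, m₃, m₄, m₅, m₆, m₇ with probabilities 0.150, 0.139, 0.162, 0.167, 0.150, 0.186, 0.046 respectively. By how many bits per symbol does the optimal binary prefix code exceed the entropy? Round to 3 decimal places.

0.085 bits

Entropy H = −Σ p log₂ p ≈ 2.7291 bits.
Huffman merges: 23/500+139/1000→37/200; 3/20+3/20→3/10; 81/500+167/1000→329/1000; 37/200+93/500→371/1000; 3/10+329/1000→629/1000; 371/1000+629/1000→1. L = 1407/500 ≈ 2.8140.
L − H = 2.8140 − 2.7291 = 0.085 bits.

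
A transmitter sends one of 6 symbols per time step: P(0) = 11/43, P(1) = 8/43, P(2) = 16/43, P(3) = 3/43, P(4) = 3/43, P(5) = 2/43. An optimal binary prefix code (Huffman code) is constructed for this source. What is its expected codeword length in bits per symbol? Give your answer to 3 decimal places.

2.302 bits/symbol

Repeatedly combine the two least-probable nodes; the expected code length is the sum of the merged weights.
merge 2/43 + 3/43 → 5/43
merge 3/43 + 5/43 → 8/43
merge 8/43 + 8/43 → 16/43
merge 11/43 + 16/43 → 27/43
merge 16/43 + 27/43 → 1
L = 5/43 + 8/43 + 16/43 + 27/43 + 1 = 99/43 ≈ 2.302 bits/symbol.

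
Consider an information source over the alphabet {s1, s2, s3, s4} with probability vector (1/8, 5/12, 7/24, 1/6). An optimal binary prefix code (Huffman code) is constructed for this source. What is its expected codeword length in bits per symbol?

Repeatedly combine the two least-probable nodes; the expected code length is the sum of the merged weights.
merge 1/8 + 1/6 → 7/24
merge 7/24 + 7/24 → 7/12
merge 5/12 + 7/12 → 1
L = 7/24 + 7/12 + 1 = 15/8 = 1.875 bits/symbol.

1.875 bits/symbol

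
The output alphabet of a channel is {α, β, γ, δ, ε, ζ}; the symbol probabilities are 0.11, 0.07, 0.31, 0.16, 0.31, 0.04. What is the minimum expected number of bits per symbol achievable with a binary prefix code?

2.33 bits/symbol

Repeatedly combine the two least-probable nodes; the expected code length is the sum of the merged weights.
merge 1/25 + 7/100 → 11/100
merge 11/100 + 11/100 → 11/50
merge 4/25 + 11/50 → 19/50
merge 31/100 + 31/100 → 31/50
merge 19/50 + 31/50 → 1
L = 11/100 + 11/50 + 19/50 + 31/50 + 1 = 233/100 = 2.33 bits/symbol.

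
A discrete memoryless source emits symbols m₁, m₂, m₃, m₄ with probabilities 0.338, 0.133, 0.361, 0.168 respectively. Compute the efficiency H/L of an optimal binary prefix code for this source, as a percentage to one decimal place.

96.9%

Entropy H = −Σ p log₂ p ≈ 1.8790 bits.
Huffman merges: 133/1000+21/125→301/1000; 301/1000+169/500→639/1000; 361/1000+639/1000→1. L = 97/50 ≈ 1.9400.
Efficiency = H/L = 1.8790/1.9400 = 96.9%.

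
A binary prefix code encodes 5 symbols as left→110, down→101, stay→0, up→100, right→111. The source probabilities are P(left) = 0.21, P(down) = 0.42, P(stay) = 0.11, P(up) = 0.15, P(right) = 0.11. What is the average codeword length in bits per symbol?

2.78 bits/symbol

L̄ = Σ pᵢ·ℓᵢ = 0.21·3 + 0.42·3 + 0.11·1 + 0.15·3 + 0.11·3 = 2.78 bits/symbol.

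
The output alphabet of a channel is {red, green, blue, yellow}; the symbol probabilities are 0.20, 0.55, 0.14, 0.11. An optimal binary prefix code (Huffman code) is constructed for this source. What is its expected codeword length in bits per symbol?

1.7 bits/symbol

Repeatedly combine the two least-probable nodes; the expected code length is the sum of the merged weights.
merge 11/100 + 7/50 → 1/4
merge 1/5 + 1/4 → 9/20
merge 9/20 + 11/20 → 1
L = 1/4 + 9/20 + 1 = 17/10 = 1.7 bits/symbol.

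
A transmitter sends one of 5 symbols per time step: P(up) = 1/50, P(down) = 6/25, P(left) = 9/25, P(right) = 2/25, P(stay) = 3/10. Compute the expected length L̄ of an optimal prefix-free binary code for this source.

Repeatedly combine the two least-probable nodes; the expected code length is the sum of the merged weights.
merge 1/50 + 2/25 → 1/10
merge 1/10 + 6/25 → 17/50
merge 3/10 + 17/50 → 16/25
merge 9/25 + 16/25 → 1
L = 1/10 + 17/50 + 16/25 + 1 = 52/25 = 2.08 bits/symbol.

2.08 bits/symbol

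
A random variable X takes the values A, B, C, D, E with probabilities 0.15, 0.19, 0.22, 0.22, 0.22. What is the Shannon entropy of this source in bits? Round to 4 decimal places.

2.3075 bits

H = −Σ pᵢ log₂ pᵢ.
−0.15·log₂(0.15) = 0.4105
−0.19·log₂(0.19) = 0.4552
−0.22·log₂(0.22) = 0.4806
−0.22·log₂(0.22) = 0.4806
−0.22·log₂(0.22) = 0.4806
Sum ≈ 2.3075 → 2.3075 bits.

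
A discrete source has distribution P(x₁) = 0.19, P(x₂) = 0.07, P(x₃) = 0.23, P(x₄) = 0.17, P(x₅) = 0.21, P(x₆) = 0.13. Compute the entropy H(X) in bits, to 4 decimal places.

H = −Σ pᵢ log₂ pᵢ.
−0.19·log₂(0.19) = 0.4552
−0.07·log₂(0.07) = 0.2686
−0.23·log₂(0.23) = 0.4877
−0.17·log₂(0.17) = 0.4346
−0.21·log₂(0.21) = 0.4728
−0.13·log₂(0.13) = 0.3826
Sum ≈ 2.5015 → 2.5015 bits.

2.5015 bits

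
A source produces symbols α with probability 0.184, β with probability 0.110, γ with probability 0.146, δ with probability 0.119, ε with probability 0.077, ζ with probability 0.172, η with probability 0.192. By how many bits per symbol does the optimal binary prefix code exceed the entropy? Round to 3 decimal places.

Entropy H = −Σ p log₂ p ≈ 2.7491 bits.
Huffman merges: 77/1000+11/100→187/1000; 119/1000+73/500→53/200; 43/250+23/125→89/250; 187/1000+24/125→379/1000; 53/200+89/250→621/1000; 379/1000+621/1000→1. L = 351/125 ≈ 2.8080.
L − H = 2.8080 − 2.7491 = 0.059 bits.

0.059 bits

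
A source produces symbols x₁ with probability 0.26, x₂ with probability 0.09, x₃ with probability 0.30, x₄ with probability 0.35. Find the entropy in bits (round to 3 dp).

1.869 bits

H = −Σ pᵢ log₂ pᵢ.
−0.26·log₂(0.26) = 0.5053
−0.09·log₂(0.09) = 0.3127
−0.30·log₂(0.30) = 0.5211
−0.35·log₂(0.35) = 0.5301
Sum ≈ 1.8691 → 1.869 bits.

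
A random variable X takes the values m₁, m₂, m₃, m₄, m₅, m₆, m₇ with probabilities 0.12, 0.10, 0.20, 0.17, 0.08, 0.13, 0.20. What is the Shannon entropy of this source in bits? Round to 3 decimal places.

H = −Σ pᵢ log₂ pᵢ.
−0.12·log₂(0.12) = 0.3671
−0.10·log₂(0.10) = 0.3322
−0.20·log₂(0.20) = 0.4644
−0.17·log₂(0.17) = 0.4346
−0.08·log₂(0.08) = 0.2915
−0.13·log₂(0.13) = 0.3826
−0.20·log₂(0.20) = 0.4644
Sum ≈ 2.7368 → 2.737 bits.

2.737 bits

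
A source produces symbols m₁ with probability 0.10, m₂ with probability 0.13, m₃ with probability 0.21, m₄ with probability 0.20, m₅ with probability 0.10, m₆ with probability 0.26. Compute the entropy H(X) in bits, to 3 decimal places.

H = −Σ pᵢ log₂ pᵢ.
−0.10·log₂(0.10) = 0.3322
−0.13·log₂(0.13) = 0.3826
−0.21·log₂(0.21) = 0.4728
−0.20·log₂(0.20) = 0.4644
−0.10·log₂(0.10) = 0.3322
−0.26·log₂(0.26) = 0.5053
Sum ≈ 2.4895 → 2.490 bits.

2.490 bits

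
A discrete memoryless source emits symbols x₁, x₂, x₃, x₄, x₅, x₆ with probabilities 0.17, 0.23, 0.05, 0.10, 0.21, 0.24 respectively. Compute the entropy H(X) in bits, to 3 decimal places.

H = −Σ pᵢ log₂ pᵢ.
−0.17·log₂(0.17) = 0.4346
−0.23·log₂(0.23) = 0.4877
−0.05·log₂(0.05) = 0.2161
−0.10·log₂(0.10) = 0.3322
−0.21·log₂(0.21) = 0.4728
−0.24·log₂(0.24) = 0.4941
Sum ≈ 2.4375 → 2.438 bits.

2.438 bits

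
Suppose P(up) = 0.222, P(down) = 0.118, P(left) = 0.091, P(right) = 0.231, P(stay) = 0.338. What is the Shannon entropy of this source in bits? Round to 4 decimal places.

H = −Σ pᵢ log₂ pᵢ.
−0.222·log₂(0.222) = 0.4820
−0.118·log₂(0.118) = 0.3638
−0.091·log₂(0.091) = 0.3147
−0.231·log₂(0.231) = 0.4883
−0.338·log₂(0.338) = 0.5289
Sum ≈ 2.1778 → 2.1778 bits.

2.1778 bits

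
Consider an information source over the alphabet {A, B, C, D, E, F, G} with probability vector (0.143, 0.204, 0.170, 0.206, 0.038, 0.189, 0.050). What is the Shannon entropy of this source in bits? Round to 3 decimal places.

H = −Σ pᵢ log₂ pᵢ.
−0.143·log₂(0.143) = 0.4012
−0.204·log₂(0.204) = 0.4678
−0.170·log₂(0.170) = 0.4346
−0.206·log₂(0.206) = 0.4695
−0.038·log₂(0.038) = 0.1793
−0.189·log₂(0.189) = 0.4543
−0.050·log₂(0.050) = 0.2161
Sum ≈ 2.6229 → 2.623 bits.

2.623 bits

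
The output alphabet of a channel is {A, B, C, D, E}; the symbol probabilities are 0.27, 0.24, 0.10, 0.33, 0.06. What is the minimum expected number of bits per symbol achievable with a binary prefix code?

2.16 bits/symbol

Repeatedly combine the two least-probable nodes; the expected code length is the sum of the merged weights.
merge 3/50 + 1/10 → 4/25
merge 4/25 + 6/25 → 2/5
merge 27/100 + 33/100 → 3/5
merge 2/5 + 3/5 → 1
L = 4/25 + 2/5 + 3/5 + 1 = 54/25 = 2.16 bits/symbol.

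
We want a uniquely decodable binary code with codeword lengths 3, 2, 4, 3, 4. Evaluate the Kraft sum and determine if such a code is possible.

With common denominator 2^4 = 16: Σ 2^(−ℓᵢ) = 2/16 + 4/16 + 1/16 + 2/16 + 1/16 = 10/16 = 0.625.
Kraft's inequality requires Σ ≤ 1; here Σ = 0.625 ≤ 1, so such a prefix code exists.

0.625; yes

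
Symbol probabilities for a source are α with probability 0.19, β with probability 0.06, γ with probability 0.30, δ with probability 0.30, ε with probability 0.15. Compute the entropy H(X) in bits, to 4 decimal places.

H = −Σ pᵢ log₂ pᵢ.
−0.19·log₂(0.19) = 0.4552
−0.06·log₂(0.06) = 0.2435
−0.30·log₂(0.30) = 0.5211
−0.30·log₂(0.30) = 0.5211
−0.15·log₂(0.15) = 0.4105
Sum ≈ 2.1515 → 2.1515 bits.

2.1515 bits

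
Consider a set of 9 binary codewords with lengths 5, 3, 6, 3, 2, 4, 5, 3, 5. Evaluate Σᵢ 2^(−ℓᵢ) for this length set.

0.796875

With common denominator 2^6 = 64: Σ 2^(−ℓᵢ) = 2/64 + 8/64 + 1/64 + 8/64 + 16/64 + 4/64 + 2/64 + 8/64 + 2/64 = 51/64 = 0.796875.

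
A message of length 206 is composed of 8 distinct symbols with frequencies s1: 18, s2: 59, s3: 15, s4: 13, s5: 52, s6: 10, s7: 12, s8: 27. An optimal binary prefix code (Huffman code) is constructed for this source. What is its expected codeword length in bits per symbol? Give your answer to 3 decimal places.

2.704 bits/symbol

Probabilities are the counts divided by 206.
Repeatedly combine the two least-probable nodes; the expected code length is the sum of the merged weights.
merge 5/103 + 6/103 → 11/103
merge 13/206 + 15/206 → 14/103
merge 9/103 + 11/103 → 20/103
merge 27/206 + 14/103 → 55/206
merge 20/103 + 26/103 → 46/103
merge 55/206 + 59/206 → 57/103
merge 46/103 + 57/103 → 1
L = 11/103 + 14/103 + 20/103 + 55/206 + 46/103 + 57/103 + 1 = 557/206 ≈ 2.704 bits/symbol.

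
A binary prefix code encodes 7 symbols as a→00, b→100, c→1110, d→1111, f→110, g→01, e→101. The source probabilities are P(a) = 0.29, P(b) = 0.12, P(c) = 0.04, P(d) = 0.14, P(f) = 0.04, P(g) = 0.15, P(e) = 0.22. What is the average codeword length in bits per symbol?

2.74 bits/symbol

L̄ = Σ pᵢ·ℓᵢ = 0.29·2 + 0.12·3 + 0.04·4 + 0.14·4 + 0.04·3 + 0.15·2 + 0.22·3 = 2.74 bits/symbol.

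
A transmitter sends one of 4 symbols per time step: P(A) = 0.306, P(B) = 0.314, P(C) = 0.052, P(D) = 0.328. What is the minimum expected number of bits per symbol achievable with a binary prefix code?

Repeatedly combine the two least-probable nodes; the expected code length is the sum of the merged weights.
merge 13/250 + 153/500 → 179/500
merge 157/500 + 41/125 → 321/500
merge 179/500 + 321/500 → 1
L = 179/500 + 321/500 + 1 = 2 bits/symbol.

2 bits/symbol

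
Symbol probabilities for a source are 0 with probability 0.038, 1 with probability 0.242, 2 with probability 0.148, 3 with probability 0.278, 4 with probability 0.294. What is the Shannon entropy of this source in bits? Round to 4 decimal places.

2.1152 bits

H = −Σ pᵢ log₂ pᵢ.
−0.038·log₂(0.038) = 0.1793
−0.242·log₂(0.242) = 0.4954
−0.148·log₂(0.148) = 0.4079
−0.278·log₂(0.278) = 0.5134
−0.294·log₂(0.294) = 0.5192
Sum ≈ 2.1152 → 2.1152 bits.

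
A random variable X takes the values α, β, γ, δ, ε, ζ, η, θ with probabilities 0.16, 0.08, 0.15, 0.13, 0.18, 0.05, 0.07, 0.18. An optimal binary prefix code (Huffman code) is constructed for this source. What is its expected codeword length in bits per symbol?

Repeatedly combine the two least-probable nodes; the expected code length is the sum of the merged weights.
merge 1/20 + 7/100 → 3/25
merge 2/25 + 3/25 → 1/5
merge 13/100 + 3/20 → 7/25
merge 4/25 + 9/50 → 17/50
merge 9/50 + 1/5 → 19/50
merge 7/25 + 17/50 → 31/50
merge 19/50 + 31/50 → 1
L = 3/25 + 1/5 + 7/25 + 17/50 + 19/50 + 31/50 + 1 = 147/50 = 2.94 bits/symbol.

2.94 bits/symbol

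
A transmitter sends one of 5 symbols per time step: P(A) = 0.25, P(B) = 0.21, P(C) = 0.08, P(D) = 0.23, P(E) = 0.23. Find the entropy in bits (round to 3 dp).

H = −Σ pᵢ log₂ pᵢ.
−0.25·log₂(0.25) = 0.5000
−0.21·log₂(0.21) = 0.4728
−0.08·log₂(0.08) = 0.2915
−0.23·log₂(0.23) = 0.4877
−0.23·log₂(0.23) = 0.4877
Sum ≈ 2.2397 → 2.240 bits.

2.240 bits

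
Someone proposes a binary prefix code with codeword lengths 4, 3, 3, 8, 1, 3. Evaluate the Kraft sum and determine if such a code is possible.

With common denominator 2^8 = 256: Σ 2^(−ℓᵢ) = 16/256 + 32/256 + 32/256 + 1/256 + 128/256 + 32/256 = 241/256 = 0.94140625.
Kraft's inequality requires Σ ≤ 1; here Σ = 0.94140625 ≤ 1, so such a prefix code exists.

0.94140625; yes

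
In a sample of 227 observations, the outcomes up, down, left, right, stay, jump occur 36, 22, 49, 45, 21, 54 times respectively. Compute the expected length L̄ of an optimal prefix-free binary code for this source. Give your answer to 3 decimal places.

Probabilities are the counts divided by 227.
Repeatedly combine the two least-probable nodes; the expected code length is the sum of the merged weights.
merge 21/227 + 22/227 → 43/227
merge 36/227 + 43/227 → 79/227
merge 45/227 + 49/227 → 94/227
merge 54/227 + 79/227 → 133/227
merge 94/227 + 133/227 → 1
L = 43/227 + 79/227 + 94/227 + 133/227 + 1 = 576/227 ≈ 2.537 bits/symbol.

2.537 bits/symbol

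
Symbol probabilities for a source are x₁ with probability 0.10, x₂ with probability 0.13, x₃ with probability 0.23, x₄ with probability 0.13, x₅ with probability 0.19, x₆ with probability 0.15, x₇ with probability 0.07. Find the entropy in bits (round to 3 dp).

H = −Σ pᵢ log₂ pᵢ.
−0.10·log₂(0.10) = 0.3322
−0.13·log₂(0.13) = 0.3826
−0.23·log₂(0.23) = 0.4877
−0.13·log₂(0.13) = 0.3826
−0.19·log₂(0.19) = 0.4552
−0.15·log₂(0.15) = 0.4105
−0.07·log₂(0.07) = 0.2686
Sum ≈ 2.7195 → 2.719 bits.

2.719 bits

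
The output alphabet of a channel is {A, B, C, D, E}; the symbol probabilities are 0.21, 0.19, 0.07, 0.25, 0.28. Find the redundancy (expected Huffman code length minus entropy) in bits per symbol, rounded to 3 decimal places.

Entropy H = −Σ p log₂ p ≈ 2.2108 bits.
Huffman merges: 7/100+19/100→13/50; 21/100+1/4→23/50; 13/50+7/25→27/50; 23/50+27/50→1. L = 113/50 ≈ 2.2600.
L − H = 2.2600 − 2.2108 = 0.049 bits.

0.049 bits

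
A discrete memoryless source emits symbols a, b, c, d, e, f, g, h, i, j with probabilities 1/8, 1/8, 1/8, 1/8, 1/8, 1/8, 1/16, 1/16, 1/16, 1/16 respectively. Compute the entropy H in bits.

Each probability is a power of 1/2, so log₂(1/p) is an integer.
H = Σ p·log₂(1/p) = 1/8·3 + 1/8·3 + 1/8·3 + 1/8·3 + 1/8·3 + 1/8·3 + 1/16·4 + 1/16·4 + 1/16·4 + 1/16·4 = 3.25 bits.

3.25 bits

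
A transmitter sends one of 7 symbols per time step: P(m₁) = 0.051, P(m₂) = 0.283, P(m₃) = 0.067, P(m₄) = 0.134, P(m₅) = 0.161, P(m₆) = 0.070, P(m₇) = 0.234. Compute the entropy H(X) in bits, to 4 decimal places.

2.5673 bits

H = −Σ pᵢ log₂ pᵢ.
−0.051·log₂(0.051) = 0.2190
−0.283·log₂(0.283) = 0.5154
−0.067·log₂(0.067) = 0.2613
−0.134·log₂(0.134) = 0.3886
−0.161·log₂(0.161) = 0.4242
−0.070·log₂(0.070) = 0.2686
−0.234·log₂(0.234) = 0.4903
Sum ≈ 2.5673 → 2.5673 bits.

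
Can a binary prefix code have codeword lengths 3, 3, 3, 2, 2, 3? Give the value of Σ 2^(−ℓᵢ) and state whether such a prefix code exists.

1; yes

With common denominator 2^3 = 8: Σ 2^(−ℓᵢ) = 1/8 + 1/8 + 1/8 + 2/8 + 2/8 + 1/8 = 8/8 = 1.
Kraft's inequality requires Σ ≤ 1; here Σ = 1 ≤ 1, so such a prefix code exists.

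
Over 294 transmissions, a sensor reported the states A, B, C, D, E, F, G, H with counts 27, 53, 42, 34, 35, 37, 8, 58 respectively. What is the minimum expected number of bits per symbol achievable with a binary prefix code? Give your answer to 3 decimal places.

Probabilities are the counts divided by 294.
Repeatedly combine the two least-probable nodes; the expected code length is the sum of the merged weights.
merge 4/147 + 9/98 → 5/42
merge 17/147 + 5/42 → 23/98
merge 5/42 + 37/294 → 12/49
merge 1/7 + 53/294 → 95/294
merge 29/147 + 23/98 → 127/294
merge 12/49 + 95/294 → 167/294
merge 127/294 + 167/294 → 1
L = 5/42 + 23/98 + 12/49 + 95/294 + 127/294 + 167/294 + 1 = 859/294 ≈ 2.922 bits/symbol.

2.922 bits/symbol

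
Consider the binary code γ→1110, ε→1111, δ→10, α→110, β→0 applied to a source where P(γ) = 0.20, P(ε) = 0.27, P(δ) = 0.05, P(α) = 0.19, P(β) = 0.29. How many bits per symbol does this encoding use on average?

L̄ = Σ pᵢ·ℓᵢ = 0.20·4 + 0.27·4 + 0.05·2 + 0.19·3 + 0.29·1 = 2.84 bits/symbol.

2.84 bits/symbol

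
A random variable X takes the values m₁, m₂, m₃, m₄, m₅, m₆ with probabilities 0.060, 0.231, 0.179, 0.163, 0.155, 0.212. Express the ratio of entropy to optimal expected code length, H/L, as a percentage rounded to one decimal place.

Entropy H = −Σ p log₂ p ≈ 2.4941 bits.
Huffman merges: 3/50+31/200→43/200; 163/1000+179/1000→171/500; 53/250+43/200→427/1000; 231/1000+171/500→573/1000; 427/1000+573/1000→1. L = 2557/1000 ≈ 2.5570.
Efficiency = H/L = 2.4941/2.5570 = 97.5%.

97.5%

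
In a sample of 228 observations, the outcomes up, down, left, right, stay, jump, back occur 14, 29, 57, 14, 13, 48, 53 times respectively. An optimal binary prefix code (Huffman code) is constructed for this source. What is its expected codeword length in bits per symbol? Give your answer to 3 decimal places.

2.605 bits/symbol

Probabilities are the counts divided by 228.
Repeatedly combine the two least-probable nodes; the expected code length is the sum of the merged weights.
merge 13/228 + 7/114 → 9/76
merge 7/114 + 9/76 → 41/228
merge 29/228 + 41/228 → 35/114
merge 4/19 + 53/228 → 101/228
merge 1/4 + 35/114 → 127/228
merge 101/228 + 127/228 → 1
L = 9/76 + 41/228 + 35/114 + 101/228 + 127/228 + 1 = 99/38 ≈ 2.605 bits/symbol.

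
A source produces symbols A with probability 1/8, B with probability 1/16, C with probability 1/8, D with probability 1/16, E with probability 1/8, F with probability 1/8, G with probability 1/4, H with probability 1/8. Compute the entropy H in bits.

2.875 bits

Each probability is a power of 1/2, so log₂(1/p) is an integer.
H = Σ p·log₂(1/p) = 1/8·3 + 1/16·4 + 1/8·3 + 1/16·4 + 1/8·3 + 1/8·3 + 1/4·2 + 1/8·3 = 2.875 bits.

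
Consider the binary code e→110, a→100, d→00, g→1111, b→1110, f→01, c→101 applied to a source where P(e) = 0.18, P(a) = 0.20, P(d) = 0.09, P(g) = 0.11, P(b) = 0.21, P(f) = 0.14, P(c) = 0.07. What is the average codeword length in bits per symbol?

L̄ = Σ pᵢ·ℓᵢ = 0.18·3 + 0.20·3 + 0.09·2 + 0.11·4 + 0.21·4 + 0.14·2 + 0.07·3 = 3.09 bits/symbol.

3.09 bits/symbol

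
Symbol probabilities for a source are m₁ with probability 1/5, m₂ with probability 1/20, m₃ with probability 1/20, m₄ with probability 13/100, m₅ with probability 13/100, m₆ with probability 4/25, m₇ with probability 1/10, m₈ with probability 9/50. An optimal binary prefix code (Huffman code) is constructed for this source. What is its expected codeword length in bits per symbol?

2.9 bits/symbol

Repeatedly combine the two least-probable nodes; the expected code length is the sum of the merged weights.
merge 1/20 + 1/20 → 1/10
merge 1/10 + 1/10 → 1/5
merge 13/100 + 13/100 → 13/50
merge 4/25 + 9/50 → 17/50
merge 1/5 + 1/5 → 2/5
merge 13/50 + 17/50 → 3/5
merge 2/5 + 3/5 → 1
L = 1/10 + 1/5 + 13/50 + 17/50 + 2/5 + 3/5 + 1 = 29/10 = 2.9 bits/symbol.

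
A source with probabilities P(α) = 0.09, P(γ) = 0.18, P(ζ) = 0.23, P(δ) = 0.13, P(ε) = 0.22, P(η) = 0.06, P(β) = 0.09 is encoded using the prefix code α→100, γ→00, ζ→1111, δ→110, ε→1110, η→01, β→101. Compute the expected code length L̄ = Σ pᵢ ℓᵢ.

3.21 bits/symbol

L̄ = Σ pᵢ·ℓᵢ = 0.09·3 + 0.18·2 + 0.23·4 + 0.13·3 + 0.22·4 + 0.06·2 + 0.09·3 = 3.21 bits/symbol.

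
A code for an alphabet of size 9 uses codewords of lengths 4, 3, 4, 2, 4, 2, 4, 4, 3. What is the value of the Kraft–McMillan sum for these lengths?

With common denominator 2^4 = 16: Σ 2^(−ℓᵢ) = 1/16 + 2/16 + 1/16 + 4/16 + 1/16 + 4/16 + 1/16 + 1/16 + 2/16 = 17/16 = 1.0625.

1.0625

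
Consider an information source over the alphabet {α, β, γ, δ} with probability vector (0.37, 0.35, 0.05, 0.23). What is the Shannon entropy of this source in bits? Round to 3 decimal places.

1.765 bits

H = −Σ pᵢ log₂ pᵢ.
−0.37·log₂(0.37) = 0.5307
−0.35·log₂(0.35) = 0.5301
−0.05·log₂(0.05) = 0.2161
−0.23·log₂(0.23) = 0.4877
Sum ≈ 1.7646 → 1.765 bits.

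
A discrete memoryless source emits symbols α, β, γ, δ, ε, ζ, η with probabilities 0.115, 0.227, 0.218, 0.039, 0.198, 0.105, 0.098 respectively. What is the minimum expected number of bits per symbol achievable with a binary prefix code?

2.692 bits/symbol

Repeatedly combine the two least-probable nodes; the expected code length is the sum of the merged weights.
merge 39/1000 + 49/500 → 137/1000
merge 21/200 + 23/200 → 11/50
merge 137/1000 + 99/500 → 67/200
merge 109/500 + 11/50 → 219/500
merge 227/1000 + 67/200 → 281/500
merge 219/500 + 281/500 → 1
L = 137/1000 + 11/50 + 67/200 + 219/500 + 281/500 + 1 = 673/250 = 2.692 bits/symbol.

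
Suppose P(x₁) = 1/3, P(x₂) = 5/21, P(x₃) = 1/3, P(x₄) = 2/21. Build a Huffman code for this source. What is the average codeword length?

2 bits/symbol

Repeatedly combine the two least-probable nodes; the expected code length is the sum of the merged weights.
merge 2/21 + 5/21 → 1/3
merge 1/3 + 1/3 → 2/3
merge 1/3 + 2/3 → 1
L = 1/3 + 2/3 + 1 = 2 bits/symbol.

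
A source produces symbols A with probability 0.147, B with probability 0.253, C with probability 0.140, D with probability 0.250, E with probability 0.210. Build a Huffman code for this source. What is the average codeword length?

2.287 bits/symbol

Repeatedly combine the two least-probable nodes; the expected code length is the sum of the merged weights.
merge 7/50 + 147/1000 → 287/1000
merge 21/100 + 1/4 → 23/50
merge 253/1000 + 287/1000 → 27/50
merge 23/50 + 27/50 → 1
L = 287/1000 + 23/50 + 27/50 + 1 = 2287/1000 = 2.287 bits/symbol.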